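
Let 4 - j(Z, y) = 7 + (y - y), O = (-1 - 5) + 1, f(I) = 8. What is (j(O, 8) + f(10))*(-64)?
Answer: -320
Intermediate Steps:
O = -5 (O = -6 + 1 = -5)
j(Z, y) = -3 (j(Z, y) = 4 - (7 + (y - y)) = 4 - (7 + 0) = 4 - 1*7 = 4 - 7 = -3)
(j(O, 8) + f(10))*(-64) = (-3 + 8)*(-64) = 5*(-64) = -320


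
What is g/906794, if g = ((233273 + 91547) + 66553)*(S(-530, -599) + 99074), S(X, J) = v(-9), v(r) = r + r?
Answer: 19383921944/453397 ≈ 42753.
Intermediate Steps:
v(r) = 2*r
S(X, J) = -18 (S(X, J) = 2*(-9) = -18)
g = 38767843888 (g = ((233273 + 91547) + 66553)*(-18 + 99074) = (324820 + 66553)*99056 = 391373*99056 = 38767843888)
g/906794 = 38767843888/906794 = 38767843888*(1/906794) = 19383921944/453397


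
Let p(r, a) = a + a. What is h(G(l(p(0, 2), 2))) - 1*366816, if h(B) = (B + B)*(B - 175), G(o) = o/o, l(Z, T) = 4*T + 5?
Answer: -367164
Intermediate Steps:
p(r, a) = 2*a
l(Z, T) = 5 + 4*T
G(o) = 1
h(B) = 2*B*(-175 + B) (h(B) = (2*B)*(-175 + B) = 2*B*(-175 + B))
h(G(l(p(0, 2), 2))) - 1*366816 = 2*1*(-175 + 1) - 1*366816 = 2*1*(-174) - 366816 = -348 - 366816 = -367164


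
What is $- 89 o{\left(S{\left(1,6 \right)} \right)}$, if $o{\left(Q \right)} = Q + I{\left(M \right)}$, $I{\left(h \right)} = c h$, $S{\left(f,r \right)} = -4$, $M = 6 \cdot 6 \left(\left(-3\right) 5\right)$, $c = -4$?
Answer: $-191884$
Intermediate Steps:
$M = -540$ ($M = 36 \left(-15\right) = -540$)
$I{\left(h \right)} = - 4 h$
$o{\left(Q \right)} = 2160 + Q$ ($o{\left(Q \right)} = Q - -2160 = Q + 2160 = 2160 + Q$)
$- 89 o{\left(S{\left(1,6 \right)} \right)} = - 89 \left(2160 - 4\right) = \left(-89\right) 2156 = -191884$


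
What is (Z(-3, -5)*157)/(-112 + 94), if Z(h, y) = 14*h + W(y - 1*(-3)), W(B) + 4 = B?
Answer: 1256/3 ≈ 418.67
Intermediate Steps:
W(B) = -4 + B
Z(h, y) = -1 + y + 14*h (Z(h, y) = 14*h + (-4 + (y - 1*(-3))) = 14*h + (-4 + (y + 3)) = 14*h + (-4 + (3 + y)) = 14*h + (-1 + y) = -1 + y + 14*h)
(Z(-3, -5)*157)/(-112 + 94) = ((-1 - 5 + 14*(-3))*157)/(-112 + 94) = ((-1 - 5 - 42)*157)/(-18) = -48*157*(-1/18) = -7536*(-1/18) = 1256/3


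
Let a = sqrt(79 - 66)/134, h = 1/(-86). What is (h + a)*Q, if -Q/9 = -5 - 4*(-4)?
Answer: 99/86 - 99*sqrt(13)/134 ≈ -1.5126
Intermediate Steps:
Q = -99 (Q = -9*(-5 - 4*(-4)) = -9*(-5 + 16) = -9*11 = -99)
h = -1/86 ≈ -0.011628
a = sqrt(13)/134 (a = sqrt(13)*(1/134) = sqrt(13)/134 ≈ 0.026907)
(h + a)*Q = (-1/86 + sqrt(13)/134)*(-99) = 99/86 - 99*sqrt(13)/134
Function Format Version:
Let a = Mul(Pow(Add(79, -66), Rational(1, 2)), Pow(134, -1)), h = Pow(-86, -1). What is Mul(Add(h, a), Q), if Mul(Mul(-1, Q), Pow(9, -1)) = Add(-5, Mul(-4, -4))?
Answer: Add(Rational(99, 86), Mul(Rational(-99, 134), Pow(13, Rational(1, 2)))) ≈ -1.5126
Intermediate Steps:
Q = -99 (Q = Mul(-9, Add(-5, Mul(-4, -4))) = Mul(-9, Add(-5, 16)) = Mul(-9, 11) = -99)
h = Rational(-1, 86) ≈ -0.011628
a = Mul(Rational(1, 134), Pow(13, Rational(1, 2))) (a = Mul(Pow(13, Rational(1, 2)), Rational(1, 134)) = Mul(Rational(1, 134), Pow(13, Rational(1, 2))) ≈ 0.026907)
Mul(Add(h, a), Q) = Mul(Add(Rational(-1, 86), Mul(Rational(1, 134), Pow(13, Rational(1, 2)))), -99) = Add(Rational(99, 86), Mul(Rational(-99, 134), Pow(13, Rational(1, 2))))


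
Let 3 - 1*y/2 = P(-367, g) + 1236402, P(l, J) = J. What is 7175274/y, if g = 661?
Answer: -3587637/1237060 ≈ -2.9001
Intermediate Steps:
y = -2474120 (y = 6 - 2*(661 + 1236402) = 6 - 2*1237063 = 6 - 2474126 = -2474120)
7175274/y = 7175274/(-2474120) = 7175274*(-1/2474120) = -3587637/1237060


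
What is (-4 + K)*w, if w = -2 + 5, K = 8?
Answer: 12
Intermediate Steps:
w = 3
(-4 + K)*w = (-4 + 8)*3 = 4*3 = 12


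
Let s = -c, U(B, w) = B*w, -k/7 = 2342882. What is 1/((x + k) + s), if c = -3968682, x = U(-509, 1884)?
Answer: -1/13390448 ≈ -7.4680e-8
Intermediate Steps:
k = -16400174 (k = -7*2342882 = -16400174)
x = -958956 (x = -509*1884 = -958956)
s = 3968682 (s = -1*(-3968682) = 3968682)
1/((x + k) + s) = 1/((-958956 - 16400174) + 3968682) = 1/(-17359130 + 3968682) = 1/(-13390448) = -1/13390448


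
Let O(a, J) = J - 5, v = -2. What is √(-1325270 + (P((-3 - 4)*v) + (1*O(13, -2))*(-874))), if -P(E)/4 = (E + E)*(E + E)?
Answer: 44*I*√683 ≈ 1149.9*I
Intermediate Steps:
O(a, J) = -5 + J
P(E) = -16*E² (P(E) = -4*(E + E)*(E + E) = -4*2*E*2*E = -16*E²)
√(-1325270 + (P((-3 - 4)*v) + (1*O(13, -2))*(-874))) = √(-1325270 + (-16*4*(-3 - 4)² + (1*(-5 - 2))*(-874))) = √(-1325270 + (-16*(-7*(-2))² + (1*(-7))*(-874))) = √(-1325270 + (-16*14² - 7*(-874))) = √(-1325270 + (-16*196 + 6118)) = √(-1325270 + (-3136 + 6118)) = √(-1325270 + 2982) = √(-1322288) = 44*I*√683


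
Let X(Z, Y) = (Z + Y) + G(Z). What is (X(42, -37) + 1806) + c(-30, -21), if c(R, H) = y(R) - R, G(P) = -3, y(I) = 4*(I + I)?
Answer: 1598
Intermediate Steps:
y(I) = 8*I (y(I) = 4*(2*I) = 8*I)
c(R, H) = 7*R (c(R, H) = 8*R - R = 7*R)
X(Z, Y) = -3 + Y + Z (X(Z, Y) = (Z + Y) - 3 = (Y + Z) - 3 = -3 + Y + Z)
(X(42, -37) + 1806) + c(-30, -21) = ((-3 - 37 + 42) + 1806) + 7*(-30) = (2 + 1806) - 210 = 1808 - 210 = 1598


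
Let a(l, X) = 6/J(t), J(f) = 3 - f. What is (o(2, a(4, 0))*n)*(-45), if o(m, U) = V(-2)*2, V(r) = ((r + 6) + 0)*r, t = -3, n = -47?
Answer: -33840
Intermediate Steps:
V(r) = r*(6 + r) (V(r) = ((6 + r) + 0)*r = (6 + r)*r = r*(6 + r))
a(l, X) = 1 (a(l, X) = 6/(3 - 1*(-3)) = 6/(3 + 3) = 6/6 = 6*(1/6) = 1)
o(m, U) = -16 (o(m, U) = -2*(6 - 2)*2 = -2*4*2 = -8*2 = -16)
(o(2, a(4, 0))*n)*(-45) = -16*(-47)*(-45) = 752*(-45) = -33840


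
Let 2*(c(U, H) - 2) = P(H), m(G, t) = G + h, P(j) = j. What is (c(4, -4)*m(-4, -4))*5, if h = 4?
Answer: 0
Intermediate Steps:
m(G, t) = 4 + G (m(G, t) = G + 4 = 4 + G)
c(U, H) = 2 + H/2
(c(4, -4)*m(-4, -4))*5 = ((2 + (½)*(-4))*(4 - 4))*5 = ((2 - 2)*0)*5 = (0*0)*5 = 0*5 = 0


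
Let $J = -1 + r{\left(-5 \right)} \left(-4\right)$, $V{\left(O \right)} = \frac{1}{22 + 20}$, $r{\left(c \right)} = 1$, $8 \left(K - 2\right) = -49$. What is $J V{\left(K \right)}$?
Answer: $- \frac{5}{42} \approx -0.11905$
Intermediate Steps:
$K = - \frac{33}{8}$ ($K = 2 + \frac{1}{8} \left(-49\right) = 2 - \frac{49}{8} = - \frac{33}{8} \approx -4.125$)
$V{\left(O \right)} = \frac{1}{42}$
$J = -5$ ($J = -1 + 1 \left(-4\right) = -1 - 4 = -5$)
$J V{\left(K \right)} = \left(-5\right) \frac{1}{42} = - \frac{5}{42}$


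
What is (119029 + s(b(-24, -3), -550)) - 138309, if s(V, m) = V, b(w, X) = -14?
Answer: -19294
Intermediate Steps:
(119029 + s(b(-24, -3), -550)) - 138309 = (119029 - 14) - 138309 = 119015 - 138309 = -19294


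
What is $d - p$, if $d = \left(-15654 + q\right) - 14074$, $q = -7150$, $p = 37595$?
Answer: $-74473$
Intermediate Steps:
$d = -36878$ ($d = \left(-15654 - 7150\right) - 14074 = -22804 - 14074 = -36878$)
$d - p = -36878 - 37595 = -74473$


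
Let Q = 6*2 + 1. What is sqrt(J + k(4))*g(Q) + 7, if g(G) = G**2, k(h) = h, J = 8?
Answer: 7 + 338*sqrt(3) ≈ 592.43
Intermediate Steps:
Q = 13 (Q = 12 + 1 = 13)
sqrt(J + k(4))*g(Q) + 7 = sqrt(8 + 4)*13**2 + 7 = sqrt(12)*169 + 7 = (2*sqrt(3))*169 + 7 = 338*sqrt(3) + 7 = 7 + 338*sqrt(3)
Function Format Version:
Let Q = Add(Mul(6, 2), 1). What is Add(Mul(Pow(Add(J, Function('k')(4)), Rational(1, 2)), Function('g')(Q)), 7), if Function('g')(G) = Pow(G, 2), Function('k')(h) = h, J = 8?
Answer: Add(7, Mul(338, Pow(3, Rational(1, 2)))) ≈ 592.43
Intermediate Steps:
Q = 13 (Q = Add(12, 1) = 13)
Add(Mul(Pow(Add(J, Function('k')(4)), Rational(1, 2)), Function('g')(Q)), 7) = Add(Mul(Pow(Add(8, 4), Rational(1, 2)), Pow(13, 2)), 7) = Add(Mul(Pow(12, Rational(1, 2)), 169), 7) = Add(Mul(Mul(2, Pow(3, Rational(1, 2))), 169), 7) = Add(Mul(338, Pow(3, Rational(1, 2))), 7) = Add(7, Mul(338, Pow(3, Rational(1, 2))))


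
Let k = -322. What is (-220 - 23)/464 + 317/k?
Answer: -112667/74704 ≈ -1.5082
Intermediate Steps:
(-220 - 23)/464 + 317/k = (-220 - 23)/464 + 317/(-322) = -243*1/464 + 317*(-1/322) = -243/464 - 317/322 = -112667/74704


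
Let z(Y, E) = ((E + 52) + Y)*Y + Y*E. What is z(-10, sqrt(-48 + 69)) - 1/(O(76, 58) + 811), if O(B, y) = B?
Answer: -372541/887 - 20*sqrt(21) ≈ -511.65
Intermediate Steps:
z(Y, E) = E*Y + Y*(52 + E + Y) (z(Y, E) = ((52 + E) + Y)*Y + E*Y = (52 + E + Y)*Y + E*Y = Y*(52 + E + Y) + E*Y = E*Y + Y*(52 + E + Y))
z(-10, sqrt(-48 + 69)) - 1/(O(76, 58) + 811) = -10*(52 - 10 + 2*sqrt(-48 + 69)) - 1/(76 + 811) = -10*(52 - 10 + 2*sqrt(21)) - 1/887 = -10*(42 + 2*sqrt(21)) - 1*1/887 = (-420 - 20*sqrt(21)) - 1/887 = -372541/887 - 20*sqrt(21)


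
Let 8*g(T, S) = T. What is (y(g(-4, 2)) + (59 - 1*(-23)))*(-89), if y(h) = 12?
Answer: -8366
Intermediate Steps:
g(T, S) = T/8
(y(g(-4, 2)) + (59 - 1*(-23)))*(-89) = (12 + (59 - 1*(-23)))*(-89) = (12 + (59 + 23))*(-89) = (12 + 82)*(-89) = 94*(-89) = -8366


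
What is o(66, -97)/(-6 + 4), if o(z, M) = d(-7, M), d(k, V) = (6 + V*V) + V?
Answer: -4659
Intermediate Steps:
d(k, V) = 6 + V + V² (d(k, V) = (6 + V²) + V = 6 + V + V²)
o(z, M) = 6 + M + M²
o(66, -97)/(-6 + 4) = (6 - 97 + (-97)²)/(-6 + 4) = (6 - 97 + 9409)/(-2) = -½*9318 = -4659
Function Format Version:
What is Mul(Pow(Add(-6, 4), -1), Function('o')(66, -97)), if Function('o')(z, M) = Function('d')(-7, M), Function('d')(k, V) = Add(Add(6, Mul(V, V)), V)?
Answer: -4659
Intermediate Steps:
Function('d')(k, V) = Add(6, V, Pow(V, 2)) (Function('d')(k, V) = Add(Add(6, Pow(V, 2)), V) = Add(6, V, Pow(V, 2)))
Function('o')(z, M) = Add(6, M, Pow(M, 2))
Mul(Pow(Add(-6, 4), -1), Function('o')(66, -97)) = Mul(Pow(Add(-6, 4), -1), Add(6, -97, Pow(-97, 2))) = Mul(Pow(-2, -1), Add(6, -97, 9409)) = Mul(Rational(-1, 2), 9318) = -4659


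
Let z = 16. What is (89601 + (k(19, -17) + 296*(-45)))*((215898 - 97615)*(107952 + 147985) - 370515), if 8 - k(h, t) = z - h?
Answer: 2309559156547552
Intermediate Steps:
k(h, t) = -8 + h (k(h, t) = 8 - (16 - h) = 8 + (-16 + h) = -8 + h)
(89601 + (k(19, -17) + 296*(-45)))*((215898 - 97615)*(107952 + 147985) - 370515) = (89601 + ((-8 + 19) + 296*(-45)))*((215898 - 97615)*(107952 + 147985) - 370515) = (89601 + (11 - 13320))*(118283*255937 - 370515) = (89601 - 13309)*(30272996171 - 370515) = 76292*30272625656 = 2309559156547552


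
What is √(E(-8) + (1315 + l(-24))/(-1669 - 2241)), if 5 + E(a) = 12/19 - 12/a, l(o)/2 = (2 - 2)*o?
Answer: 16*I*√690897/7429 ≈ 1.7902*I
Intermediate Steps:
l(o) = 0 (l(o) = 2*((2 - 2)*o) = 2*(0*o) = 2*0 = 0)
E(a) = -83/19 - 12/a (E(a) = -5 + (12/19 - 12/a) = -83/19 - 12/a)
√(E(-8) + (1315 + l(-24))/(-1669 - 2241)) = √((-83/19 - 12/(-8)) + (1315 + 0)/(-1669 - 2241)) = √((-83/19 - 12*(-⅛)) + 1315/(-3910)) = √((-83/19 + 3/2) + 1315*(-1/3910)) = √(-109/38 - 263/782) = √(-23808/7429) = 16*I*√690897/7429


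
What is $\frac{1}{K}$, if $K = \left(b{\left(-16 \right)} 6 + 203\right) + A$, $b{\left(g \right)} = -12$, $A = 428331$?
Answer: $\frac{1}{428462} \approx 2.3339 \cdot 10^{-6}$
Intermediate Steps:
$K = 428462$ ($K = \left(\left(-12\right) 6 + 203\right) + 428331 = \left(-72 + 203\right) + 428331 = 131 + 428331 = 428462$)
$\frac{1}{K} = \frac{1}{428462}$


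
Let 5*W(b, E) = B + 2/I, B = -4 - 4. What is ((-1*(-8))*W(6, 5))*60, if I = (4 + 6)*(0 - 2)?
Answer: -3888/5 ≈ -777.60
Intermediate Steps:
B = -8
I = -20 (I = 10*(-2) = -20)
W(b, E) = -81/50 (W(b, E) = (-8 + 2/(-20))/5 = (-8 + 2*(-1/20))/5 = (-8 - 1/10)/5 = (1/5)*(-81/10) = -81/50)
((-1*(-8))*W(6, 5))*60 = (-1*(-8)*(-81/50))*60 = (8*(-81/50))*60 = -324/25*60 = -3888/5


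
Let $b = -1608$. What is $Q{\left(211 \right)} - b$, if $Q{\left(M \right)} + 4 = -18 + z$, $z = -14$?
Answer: $1572$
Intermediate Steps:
$Q{\left(M \right)} = -36$ ($Q{\left(M \right)} = -4 - 32 = -36$)
$Q{\left(211 \right)} - b = -36 - -1608 = -36 + 1608 = 1572$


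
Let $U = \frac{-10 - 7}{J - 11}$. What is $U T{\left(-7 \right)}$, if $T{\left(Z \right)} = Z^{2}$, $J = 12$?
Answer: $-833$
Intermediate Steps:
$U = -17$ ($U = \frac{-10 - 7}{12 - 11} = - \frac{17}{1} = \left(-17\right) 1 = -17$)
$U T{\left(-7 \right)} = - 17 \left(-7\right)^{2} = \left(-17\right) 49 = -833$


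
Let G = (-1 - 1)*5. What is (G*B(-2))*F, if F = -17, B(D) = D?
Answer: -340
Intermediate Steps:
G = -10 (G = -2*5 = -10)
(G*B(-2))*F = -10*(-2)*(-17) = 20*(-17) = -340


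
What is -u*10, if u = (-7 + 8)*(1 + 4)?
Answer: -50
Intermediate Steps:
u = 5 (u = 1*5 = 5)
-u*10 = -1*5*10 = -5*10 = -50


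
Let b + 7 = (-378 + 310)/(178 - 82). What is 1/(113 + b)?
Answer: 24/2527 ≈ 0.0094974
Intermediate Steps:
b = -185/24 (b = -7 + (-378 + 310)/(178 - 82) = -7 - 68/96 = -7 - 68*1/96 = -7 - 17/24 = -185/24 ≈ -7.7083)
1/(113 + b) = 1/(113 - 185/24) = 1/(2527/24) = 24/2527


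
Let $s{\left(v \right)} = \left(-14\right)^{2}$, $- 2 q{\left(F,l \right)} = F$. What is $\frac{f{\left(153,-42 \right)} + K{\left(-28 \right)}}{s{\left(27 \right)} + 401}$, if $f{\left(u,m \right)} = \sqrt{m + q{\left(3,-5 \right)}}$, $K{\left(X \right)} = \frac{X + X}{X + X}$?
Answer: $\frac{1}{597} + \frac{i \sqrt{174}}{1194} \approx 0.001675 + 0.011048 i$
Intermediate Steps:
$q{\left(F,l \right)} = - \frac{F}{2}$
$K{\left(X \right)} = 1$ ($K{\left(X \right)} = \frac{2 X}{2 X} = 2 X \frac{1}{2 X} = 1$)
$f{\left(u,m \right)} = \sqrt{- \frac{3}{2} + m}$ ($f{\left(u,m \right)} = \sqrt{m - \frac{3}{2}} = \sqrt{- \frac{3}{2} + m}$)
$s{\left(v \right)} = 196$
$\frac{f{\left(153,-42 \right)} + K{\left(-28 \right)}}{s{\left(27 \right)} + 401} = \frac{\frac{\sqrt{-6 + 4 \left(-42\right)}}{2} + 1}{196 + 401} = \frac{\frac{\sqrt{-6 - 168}}{2} + 1}{597} = \left(\frac{\sqrt{-174}}{2} + 1\right) \frac{1}{597} = \left(\frac{i \sqrt{174}}{2} + 1\right) \frac{1}{597} = \left(1 + \frac{i \sqrt{174}}{2}\right) \frac{1}{597} = \frac{1}{597} + \frac{i \sqrt{174}}{1194}$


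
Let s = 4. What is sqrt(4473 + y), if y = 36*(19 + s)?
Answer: 3*sqrt(589) ≈ 72.808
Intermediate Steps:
y = 828 (y = 36*(19 + 4) = 36*23 = 828)
sqrt(4473 + y) = sqrt(4473 + 828) = sqrt(5301) = 3*sqrt(589)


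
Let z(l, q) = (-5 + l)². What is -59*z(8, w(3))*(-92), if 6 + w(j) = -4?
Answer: 48852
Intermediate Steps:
w(j) = -10 (w(j) = -6 - 4 = -10)
-59*z(8, w(3))*(-92) = -59*(-5 + 8)²*(-92) = -59*3²*(-92) = -59*9*(-92) = -531*(-92) = 48852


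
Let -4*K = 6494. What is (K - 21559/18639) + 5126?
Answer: 130523077/37278 ≈ 3501.3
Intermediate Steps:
K = -3247/2 (K = -¼*6494 = -3247/2 ≈ -1623.5)
(K - 21559/18639) + 5126 = (-3247/2 - 21559/18639) + 5126 = -60563951/37278 + 5126 = 130523077/37278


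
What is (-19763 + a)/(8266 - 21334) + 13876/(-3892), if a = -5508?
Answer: -20744209/12715164 ≈ -1.6315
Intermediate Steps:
(-19763 + a)/(8266 - 21334) + 13876/(-3892) = (-19763 - 5508)/(8266 - 21334) + 13876/(-3892) = -25271/(-13068) + 13876*(-1/3892) = -25271*(-1/13068) - 3469/973 = 25271/13068 - 3469/973 = -20744209/12715164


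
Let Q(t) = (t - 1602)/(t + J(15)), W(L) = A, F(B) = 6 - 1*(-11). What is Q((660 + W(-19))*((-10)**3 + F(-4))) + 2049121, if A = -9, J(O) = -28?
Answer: 1311358165816/639961 ≈ 2.0491e+6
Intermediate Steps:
F(B) = 17 (F(B) = 6 + 11 = 17)
W(L) = -9
Q(t) = (-1602 + t)/(-28 + t) (Q(t) = (t - 1602)/(t - 28) = (-1602 + t)/(-28 + t))
Q((660 + W(-19))*((-10)**3 + F(-4))) + 2049121 = (-1602 + (660 - 9)*((-10)**3 + 17))/(-28 + (660 - 9)*((-10)**3 + 17)) + 2049121 = (-1602 + 651*(-1000 + 17))/(-28 + 651*(-1000 + 17)) + 2049121 = (-1602 + 651*(-983))/(-28 + 651*(-983)) + 2049121 = (-1602 - 639933)/(-28 - 639933) + 2049121 = -641535/(-639961) + 2049121 = -1/639961*(-641535) + 2049121 = 641535/639961 + 2049121 = 1311358165816/639961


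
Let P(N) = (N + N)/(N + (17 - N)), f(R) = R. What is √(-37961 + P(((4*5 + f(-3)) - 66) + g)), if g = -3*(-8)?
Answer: I*√10971579/17 ≈ 194.84*I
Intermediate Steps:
g = 24
P(N) = 2*N/17 (P(N) = (2*N)/17 = (2*N)*(1/17) = 2*N/17)
√(-37961 + P(((4*5 + f(-3)) - 66) + g)) = √(-37961 + 2*(((4*5 - 3) - 66) + 24)/17) = √(-37961 + 2*(((20 - 3) - 66) + 24)/17) = √(-37961 + 2*((17 - 66) + 24)/17) = √(-37961 + 2*(-49 + 24)/17) = √(-37961 + (2/17)*(-25)) = √(-37961 - 50/17) = √(-645387/17) = I*√10971579/17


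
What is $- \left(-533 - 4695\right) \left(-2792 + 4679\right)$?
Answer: $9865236$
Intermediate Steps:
$- \left(-533 - 4695\right) \left(-2792 + 4679\right) = - \left(-5228\right) 1887 = \left(-1\right) \left(-9865236\right) = 9865236$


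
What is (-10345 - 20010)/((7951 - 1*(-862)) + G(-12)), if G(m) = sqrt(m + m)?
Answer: -267518615/77668993 + 60710*I*sqrt(6)/77668993 ≈ -3.4443 + 0.0019146*I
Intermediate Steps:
G(m) = sqrt(2)*sqrt(m) (G(m) = sqrt(2*m) = sqrt(2)*sqrt(m))
(-10345 - 20010)/((7951 - 1*(-862)) + G(-12)) = (-10345 - 20010)/((7951 - 1*(-862)) + sqrt(2)*sqrt(-12)) = -30355/((7951 + 862) + sqrt(2)*(2*I*sqrt(3))) = -30355/(8813 + 2*I*sqrt(6))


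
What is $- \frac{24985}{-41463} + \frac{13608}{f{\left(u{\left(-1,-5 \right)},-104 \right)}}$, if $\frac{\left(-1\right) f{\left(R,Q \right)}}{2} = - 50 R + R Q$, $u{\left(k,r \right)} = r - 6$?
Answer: $- \frac{17127833}{5017023} \approx -3.4139$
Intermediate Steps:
$u{\left(k,r \right)} = -6 + r$ ($u{\left(k,r \right)} = r - 6 = -6 + r$)
$f{\left(R,Q \right)} = 100 R - 2 Q R$ ($f{\left(R,Q \right)} = - 2 \left(- 50 R + R Q\right) = - 2 \left(- 50 R + Q R\right) = 100 R - 2 Q R$)
$- \frac{24985}{-41463} + \frac{13608}{f{\left(u{\left(-1,-5 \right)},-104 \right)}} = - \frac{24985}{-41463} + \frac{13608}{2 \left(-6 - 5\right) \left(50 - -104\right)} = \left(-24985\right) \left(- \frac{1}{41463}\right) + \frac{13608}{2 \left(-11\right) \left(50 + 104\right)} = \frac{24985}{41463} + \frac{13608}{2 \left(-11\right) 154} = \frac{24985}{41463} + \frac{13608}{-3388} = \frac{24985}{41463} + 13608 \left(- \frac{1}{3388}\right) = \frac{24985}{41463} - \frac{486}{121} = - \frac{17127833}{5017023}$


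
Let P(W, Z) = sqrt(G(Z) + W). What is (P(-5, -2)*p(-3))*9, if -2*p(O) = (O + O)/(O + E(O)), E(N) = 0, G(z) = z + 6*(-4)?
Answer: -9*I*sqrt(31) ≈ -50.11*I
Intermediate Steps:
G(z) = -24 + z (G(z) = z - 24 = -24 + z)
P(W, Z) = sqrt(-24 + W + Z) (P(W, Z) = sqrt((-24 + Z) + W) = sqrt(-24 + W + Z))
p(O) = -1 (p(O) = -(O + O)/(2*(O + 0)) = -2*O/(2*O) = -1/2*2 = -1)
(P(-5, -2)*p(-3))*9 = (sqrt(-24 - 5 - 2)*(-1))*9 = (sqrt(-31)*(-1))*9 = ((I*sqrt(31))*(-1))*9 = -I*sqrt(31)*9 = -9*I*sqrt(31)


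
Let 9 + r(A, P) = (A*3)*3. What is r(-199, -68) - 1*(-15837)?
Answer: 14037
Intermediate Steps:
r(A, P) = -9 + 9*A (r(A, P) = -9 + (A*3)*3 = -9 + (3*A)*3 = -9 + 9*A)
r(-199, -68) - 1*(-15837) = (-9 + 9*(-199)) - 1*(-15837) = (-9 - 1791) + 15837 = -1800 + 15837 = 14037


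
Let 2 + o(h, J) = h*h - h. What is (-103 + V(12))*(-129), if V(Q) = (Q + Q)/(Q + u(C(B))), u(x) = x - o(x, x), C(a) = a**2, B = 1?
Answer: 65403/5 ≈ 13081.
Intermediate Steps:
o(h, J) = -2 + h**2 - h (o(h, J) = -2 + (h*h - h) = -2 + (h**2 - h) = -2 + h**2 - h)
u(x) = 2 - x**2 + 2*x (u(x) = x - (-2 + x**2 - x) = x + (2 + x - x**2) = 2 - x**2 + 2*x)
V(Q) = 2*Q/(3 + Q) (V(Q) = (Q + Q)/(Q + (2 - (1**2)**2 + 2*1**2)) = (2*Q)/(Q + (2 - 1*1**2 + 2*1)) = (2*Q)/(Q + (2 - 1*1 + 2)) = (2*Q)/(Q + (2 - 1 + 2)) = (2*Q)/(Q + 3) = (2*Q)/(3 + Q) = 2*Q/(3 + Q))
(-103 + V(12))*(-129) = (-103 + 2*12/(3 + 12))*(-129) = (-103 + 2*12/15)*(-129) = (-103 + 2*12*(1/15))*(-129) = (-103 + 8/5)*(-129) = -507/5*(-129) = 65403/5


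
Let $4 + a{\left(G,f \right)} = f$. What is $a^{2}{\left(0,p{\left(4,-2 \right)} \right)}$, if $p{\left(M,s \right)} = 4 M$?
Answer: $144$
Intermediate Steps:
$a{\left(G,f \right)} = -4 + f$
$a^{2}{\left(0,p{\left(4,-2 \right)} \right)} = \left(-4 + 4 \cdot 4\right)^{2} = \left(-4 + 16\right)^{2} = 12^{2} = 144$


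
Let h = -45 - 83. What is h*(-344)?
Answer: 44032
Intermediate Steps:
h = -128
h*(-344) = -128*(-344) = 44032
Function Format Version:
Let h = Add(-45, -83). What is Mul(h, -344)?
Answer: 44032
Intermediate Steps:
h = -128
Mul(h, -344) = Mul(-128, -344) = 44032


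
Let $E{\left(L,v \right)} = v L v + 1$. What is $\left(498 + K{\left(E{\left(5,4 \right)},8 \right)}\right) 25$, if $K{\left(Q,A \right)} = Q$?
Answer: $14475$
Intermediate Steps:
$E{\left(L,v \right)} = 1 + L v^{2}$ ($E{\left(L,v \right)} = L v v + 1 = L v^{2} + 1 = 1 + L v^{2}$)
$\left(498 + K{\left(E{\left(5,4 \right)},8 \right)}\right) 25 = \left(498 + \left(1 + 5 \cdot 4^{2}\right)\right) 25 = \left(498 + \left(1 + 5 \cdot 16\right)\right) 25 = \left(498 + \left(1 + 80\right)\right) 25 = \left(498 + 81\right) 25 = 579 \cdot 25 = 14475$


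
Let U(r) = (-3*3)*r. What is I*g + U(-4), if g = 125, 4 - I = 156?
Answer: -18964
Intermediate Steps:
I = -152 (I = 4 - 1*156 = 4 - 156 = -152)
U(r) = -9*r
I*g + U(-4) = -152*125 - 9*(-4) = -19000 + 36 = -18964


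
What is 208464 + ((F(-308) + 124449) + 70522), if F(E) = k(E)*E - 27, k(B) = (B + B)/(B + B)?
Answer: 403100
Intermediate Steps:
k(B) = 1 (k(B) = (2*B)/((2*B)) = (2*B)*(1/(2*B)) = 1)
F(E) = -27 + E (F(E) = 1*E - 27 = E - 27 = -27 + E)
208464 + ((F(-308) + 124449) + 70522) = 208464 + (((-27 - 308) + 124449) + 70522) = 208464 + ((-335 + 124449) + 70522) = 208464 + (124114 + 70522) = 208464 + 194636 = 403100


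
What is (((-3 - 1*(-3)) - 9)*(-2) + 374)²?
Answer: 153664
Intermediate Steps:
(((-3 - 1*(-3)) - 9)*(-2) + 374)² = (((-3 + 3) - 9)*(-2) + 374)² = ((0 - 9)*(-2) + 374)² = (-9*(-2) + 374)² = (18 + 374)² = 392² = 153664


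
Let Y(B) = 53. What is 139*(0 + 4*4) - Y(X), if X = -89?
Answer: 2171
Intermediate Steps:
139*(0 + 4*4) - Y(X) = 139*(0 + 4*4) - 1*53 = 139*(0 + 16) - 53 = 139*16 - 53 = 2224 - 53 = 2171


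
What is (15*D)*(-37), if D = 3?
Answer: -1665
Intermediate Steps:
(15*D)*(-37) = (15*3)*(-37) = 45*(-37) = -1665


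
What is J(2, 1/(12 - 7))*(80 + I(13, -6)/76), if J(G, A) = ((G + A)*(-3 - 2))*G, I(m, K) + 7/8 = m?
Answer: -536107/304 ≈ -1763.5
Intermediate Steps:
I(m, K) = -7/8 + m
J(G, A) = G*(-5*A - 5*G) (J(G, A) = ((A + G)*(-5))*G = (-5*A - 5*G)*G = G*(-5*A - 5*G))
J(2, 1/(12 - 7))*(80 + I(13, -6)/76) = (-5*2*(1/(12 - 7) + 2))*(80 + (-7/8 + 13)/76) = (-5*2*(1/5 + 2))*(80 + (97/8)*(1/76)) = (-5*2*(⅕ + 2))*(80 + 97/608) = -5*2*11/5*(48737/608) = -22*48737/608 = -536107/304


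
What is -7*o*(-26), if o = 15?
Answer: 2730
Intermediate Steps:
-7*o*(-26) = -7*15*(-26) = -105*(-26) = 2730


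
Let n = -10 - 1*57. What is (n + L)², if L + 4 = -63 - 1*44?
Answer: 31684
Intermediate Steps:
L = -111 (L = -4 + (-63 - 1*44) = -4 + (-63 - 44) = -4 - 107 = -111)
n = -67 (n = -10 - 57 = -67)
(n + L)² = (-67 - 111)² = (-178)² = 31684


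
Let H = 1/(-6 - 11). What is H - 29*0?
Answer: -1/17 ≈ -0.058824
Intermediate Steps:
H = -1/17 (H = 1/(-17) = -1/17 ≈ -0.058824)
H - 29*0 = -1/17 - 29*0 = -1/17 + 0 = -1/17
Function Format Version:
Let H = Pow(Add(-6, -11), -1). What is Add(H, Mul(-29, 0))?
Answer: Rational(-1, 17) ≈ -0.058824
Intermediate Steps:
H = Rational(-1, 17) (H = Pow(-17, -1) = Rational(-1, 17) ≈ -0.058824)
Add(H, Mul(-29, 0)) = Add(Rational(-1, 17), Mul(-29, 0)) = Add(Rational(-1, 17), 0) = Rational(-1, 17)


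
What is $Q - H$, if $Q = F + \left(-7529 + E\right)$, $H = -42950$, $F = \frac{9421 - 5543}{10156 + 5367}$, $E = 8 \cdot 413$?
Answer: $\frac{601132053}{15523} \approx 38725.0$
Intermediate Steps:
$E = 3304$
$F = \frac{3878}{15523} \approx 0.24982$
$Q = - \frac{65580797}{15523}$ ($Q = \frac{3878}{15523} + \left(-7529 + 3304\right) = \frac{3878}{15523} - 4225 = - \frac{65580797}{15523} \approx -4224.8$)
$Q - H = - \frac{65580797}{15523} - -42950 = - \frac{65580797}{15523} + 42950 = \frac{601132053}{15523}$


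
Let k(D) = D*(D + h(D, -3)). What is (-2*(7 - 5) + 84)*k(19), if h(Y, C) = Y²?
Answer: 577600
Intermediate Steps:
k(D) = D*(D + D²)
(-2*(7 - 5) + 84)*k(19) = (-2*(7 - 5) + 84)*(19²*(1 + 19)) = (-2*2 + 84)*(361*20) = (-4 + 84)*7220 = 80*7220 = 577600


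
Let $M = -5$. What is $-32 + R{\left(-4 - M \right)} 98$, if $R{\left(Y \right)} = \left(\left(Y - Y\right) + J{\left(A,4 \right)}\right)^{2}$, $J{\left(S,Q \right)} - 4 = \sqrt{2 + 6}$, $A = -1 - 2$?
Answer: $2320 + 1568 \sqrt{2} \approx 4537.5$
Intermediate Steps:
$A = -3$
$J{\left(S,Q \right)} = 4 + 2 \sqrt{2}$ ($J{\left(S,Q \right)} = 4 + \sqrt{2 + 6} = 4 + \sqrt{8} = 4 + 2 \sqrt{2}$)
$R{\left(Y \right)} = \left(4 + 2 \sqrt{2}\right)^{2}$ ($R{\left(Y \right)} = \left(\left(Y - Y\right) + \left(4 + 2 \sqrt{2}\right)\right)^{2} = \left(0 + \left(4 + 2 \sqrt{2}\right)\right)^{2} = \left(4 + 2 \sqrt{2}\right)^{2}$)
$-32 + R{\left(-4 - M \right)} 98 = -32 + \left(24 + 16 \sqrt{2}\right) 98 = -32 + \left(2352 + 1568 \sqrt{2}\right) = 2320 + 1568 \sqrt{2}$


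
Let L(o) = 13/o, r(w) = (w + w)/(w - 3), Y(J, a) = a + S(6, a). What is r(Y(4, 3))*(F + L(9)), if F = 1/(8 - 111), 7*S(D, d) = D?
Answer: 1330/103 ≈ 12.913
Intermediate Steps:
S(D, d) = D/7
Y(J, a) = 6/7 + a (Y(J, a) = a + (⅐)*6 = a + 6/7 = 6/7 + a)
r(w) = 2*w/(-3 + w) (r(w) = (2*w)/(-3 + w) = 2*w/(-3 + w))
F = -1/103 (F = 1/(-103) = -1/103 ≈ -0.0097087)
r(Y(4, 3))*(F + L(9)) = (2*(6/7 + 3)/(-3 + (6/7 + 3)))*(-1/103 + 13/9) = (2*(27/7)/(-3 + 27/7))*(-1/103 + 13*(⅑)) = (2*(27/7)/(6/7))*(-1/103 + 13/9) = (2*(27/7)*(7/6))*(1330/927) = 9*(1330/927) = 1330/103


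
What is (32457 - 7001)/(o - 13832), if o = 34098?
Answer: 12728/10133 ≈ 1.2561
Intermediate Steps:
(32457 - 7001)/(o - 13832) = (32457 - 7001)/(34098 - 13832) = 25456/20266 = 25456*(1/20266) = 12728/10133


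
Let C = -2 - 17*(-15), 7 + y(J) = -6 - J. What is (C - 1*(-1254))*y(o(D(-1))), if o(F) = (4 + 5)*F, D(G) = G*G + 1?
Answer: -46717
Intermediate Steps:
D(G) = 1 + G² (D(G) = G² + 1 = 1 + G²)
o(F) = 9*F
y(J) = -13 - J (y(J) = -7 + (-6 - J) = -13 - J)
C = 253 (C = -2 + 255 = 253)
(C - 1*(-1254))*y(o(D(-1))) = (253 - 1*(-1254))*(-13 - 9*(1 + (-1)²)) = (253 + 1254)*(-13 - 9*(1 + 1)) = 1507*(-13 - 9*2) = 1507*(-13 - 1*18) = 1507*(-13 - 18) = 1507*(-31) = -46717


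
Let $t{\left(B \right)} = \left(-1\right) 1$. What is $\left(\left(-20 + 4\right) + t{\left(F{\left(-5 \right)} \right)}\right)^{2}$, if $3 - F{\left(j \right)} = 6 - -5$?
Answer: $289$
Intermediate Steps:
$F{\left(j \right)} = -8$ ($F{\left(j \right)} = 3 - \left(6 - -5\right) = 3 - \left(6 + 5\right) = 3 - 11 = -8$)
$t{\left(B \right)} = -1$
$\left(\left(-20 + 4\right) + t{\left(F{\left(-5 \right)} \right)}\right)^{2} = \left(\left(-20 + 4\right) - 1\right)^{2} = \left(-16 - 1\right)^{2} = \left(-17\right)^{2} = 289$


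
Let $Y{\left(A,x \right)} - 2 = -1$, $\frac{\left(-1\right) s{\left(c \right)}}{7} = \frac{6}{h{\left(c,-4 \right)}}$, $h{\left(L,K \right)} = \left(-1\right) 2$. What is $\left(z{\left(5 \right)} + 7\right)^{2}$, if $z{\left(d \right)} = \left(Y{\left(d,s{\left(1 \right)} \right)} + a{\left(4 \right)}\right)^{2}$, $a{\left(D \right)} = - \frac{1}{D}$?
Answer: $\frac{14641}{256} \approx 57.191$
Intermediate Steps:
$h{\left(L,K \right)} = -2$
$s{\left(c \right)} = 21$ ($s{\left(c \right)} = - 7 \frac{6}{-2} = - 7 \cdot 6 \left(- \frac{1}{2}\right) = \left(-7\right) \left(-3\right) = 21$)
$Y{\left(A,x \right)} = 1$ ($Y{\left(A,x \right)} = 2 - 1 = 1$)
$z{\left(d \right)} = \frac{9}{16}$ ($z{\left(d \right)} = \left(1 - \frac{1}{4}\right)^{2} = \left(\frac{3}{4}\right)^{2} = \frac{9}{16}$)
$\left(z{\left(5 \right)} + 7\right)^{2} = \left(\frac{9}{16} + 7\right)^{2} = \left(\frac{121}{16}\right)^{2} = \frac{14641}{256}$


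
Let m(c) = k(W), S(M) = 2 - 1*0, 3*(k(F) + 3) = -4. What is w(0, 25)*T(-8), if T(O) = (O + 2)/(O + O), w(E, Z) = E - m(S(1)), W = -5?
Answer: 13/8 ≈ 1.6250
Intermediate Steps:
k(F) = -13/3 (k(F) = -3 + (1/3)*(-4) = -3 - 4/3 = -13/3)
S(M) = 2 (S(M) = 2 + 0 = 2)
m(c) = -13/3
w(E, Z) = 13/3 + E (w(E, Z) = E - 1*(-13/3) = E + 13/3 = 13/3 + E)
T(O) = (2 + O)/(2*O) (T(O) = (2 + O)/((2*O)) = (2 + O)*(1/(2*O)) = (2 + O)/(2*O))
w(0, 25)*T(-8) = (13/3 + 0)*((1/2)*(2 - 8)/(-8)) = 13*((1/2)*(-1/8)*(-6))/3 = (13/3)*(3/8) = 13/8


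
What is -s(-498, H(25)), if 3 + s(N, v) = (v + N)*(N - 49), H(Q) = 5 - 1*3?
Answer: -271309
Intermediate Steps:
H(Q) = 2 (H(Q) = 5 - 3 = 2)
s(N, v) = -3 + (-49 + N)*(N + v) (s(N, v) = -3 + (v + N)*(N - 49) = -3 + (N + v)*(-49 + N) = -3 + (-49 + N)*(N + v))
-s(-498, H(25)) = -(-3 + (-498)**2 - 49*(-498) - 49*2 - 498*2) = -(-3 + 248004 + 24402 - 98 - 996) = -1*271309 = -271309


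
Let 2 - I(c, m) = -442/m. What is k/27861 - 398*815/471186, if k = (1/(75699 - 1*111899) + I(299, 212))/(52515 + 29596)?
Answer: -237285888329153992843/344685972402688638600 ≈ -0.68841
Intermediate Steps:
I(c, m) = 2 + 442/m (I(c, m) = 2 - (-442)/m = 2 + 442/m)
k = 7837247/157538164600 (k = (1/(75699 - 1*111899) + (2 + 442/212))/(52515 + 29596) = (1/(75699 - 111899) + (2 + 442*(1/212)))/82111 = (1/(-36200) + (2 + 221/106))*(1/82111) = (-1/36200 + 433/106)*(1/82111) = (7837247/1918600)*(1/82111) = 7837247/157538164600 ≈ 4.9748e-5)
k/27861 - 398*815/471186 = (7837247/157538164600)/27861 - 398*815/471186 = (7837247/157538164600)*(1/27861) - 324370*1/471186 = 7837247/4389170803920600 - 162185/235593 = -237285888329153992843/344685972402688638600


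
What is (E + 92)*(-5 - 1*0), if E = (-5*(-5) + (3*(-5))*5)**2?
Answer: -12960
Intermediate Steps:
E = 2500 (E = (25 - 15*5)**2 = (25 - 75)**2 = (-50)**2 = 2500)
(E + 92)*(-5 - 1*0) = (2500 + 92)*(-5 - 1*0) = 2592*(-5 + 0) = 2592*(-5) = -12960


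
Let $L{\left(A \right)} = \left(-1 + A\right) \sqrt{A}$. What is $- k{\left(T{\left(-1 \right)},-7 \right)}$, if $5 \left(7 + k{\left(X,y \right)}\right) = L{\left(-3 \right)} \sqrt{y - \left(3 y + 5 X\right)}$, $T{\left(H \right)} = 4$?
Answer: $7 - \frac{12 \sqrt{2}}{5} \approx 3.6059$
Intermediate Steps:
$L{\left(A \right)} = \sqrt{A} \left(-1 + A\right)$
$k{\left(X,y \right)} = -7 - \frac{4 i \sqrt{3} \sqrt{- 5 X - 2 y}}{5}$ ($k{\left(X,y \right)} = -7 + \frac{\sqrt{-3} \left(-1 - 3\right) \sqrt{y - \left(3 y + 5 X\right)}}{5} = -7 + \frac{i \sqrt{3} \left(-4\right) \sqrt{- 5 X - 2 y}}{5} = -7 + \frac{- 4 i \sqrt{3} \sqrt{- 5 X - 2 y}}{5} = -7 + \frac{\left(-4\right) i \sqrt{3} \sqrt{- 5 X - 2 y}}{5} = -7 - \frac{4 i \sqrt{3} \sqrt{- 5 X - 2 y}}{5}$)
$- k{\left(T{\left(-1 \right)},-7 \right)} = - (-7 - \frac{4 i \sqrt{3} \sqrt{\left(-5\right) 4 - -14}}{5}) = - (-7 - \frac{4 i \sqrt{3} \sqrt{-20 + 14}}{5}) = - (-7 - \frac{4 i \sqrt{3} \sqrt{-6}}{5}) = - (-7 - \frac{4 i \sqrt{3} i \sqrt{6}}{5}) = - (-7 + \frac{12 \sqrt{2}}{5}) = 7 - \frac{12 \sqrt{2}}{5}$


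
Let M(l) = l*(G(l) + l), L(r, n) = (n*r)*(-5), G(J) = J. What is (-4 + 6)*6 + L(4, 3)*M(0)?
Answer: 12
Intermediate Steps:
L(r, n) = -5*n*r
M(l) = 2*l**2 (M(l) = l*(l + l) = l*(2*l) = 2*l**2)
(-4 + 6)*6 + L(4, 3)*M(0) = (-4 + 6)*6 + (-5*3*4)*(2*0**2) = 2*6 - 120*0 = 12 - 60*0 = 12 + 0 = 12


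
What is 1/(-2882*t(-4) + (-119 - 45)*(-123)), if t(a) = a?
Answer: 1/31700 ≈ 3.1546e-5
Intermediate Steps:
1/(-2882*t(-4) + (-119 - 45)*(-123)) = 1/(-2882*(-4) + (-119 - 45)*(-123)) = 1/(11528 - 164*(-123)) = 1/(11528 + 20172) = 1/31700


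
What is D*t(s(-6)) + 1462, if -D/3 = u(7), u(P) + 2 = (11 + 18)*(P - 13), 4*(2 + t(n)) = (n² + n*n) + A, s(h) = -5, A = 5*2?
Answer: 8326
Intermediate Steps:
A = 10
t(n) = ½ + n²/2 (t(n) = -2 + ((n² + n*n) + 10)/4 = -2 + ((n² + n²) + 10)/4 = -2 + (2*n² + 10)/4 = -2 + (10 + 2*n²)/4 = -2 + (5/2 + n²/2) = ½ + n²/2)
u(P) = -379 + 29*P (u(P) = -2 + (11 + 18)*(P - 13) = -2 + 29*(-13 + P) = -2 + (-377 + 29*P) = -379 + 29*P)
D = 528 (D = -3*(-379 + 29*7) = -3*(-379 + 203) = -3*(-176) = 528)
D*t(s(-6)) + 1462 = 528*(½ + (½)*(-5)²) + 1462 = 528*(½ + (½)*25) + 1462 = 528*(½ + 25/2) + 1462 = 528*13 + 1462 = 6864 + 1462 = 8326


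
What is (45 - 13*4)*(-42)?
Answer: 294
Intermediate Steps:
(45 - 13*4)*(-42) = (45 - 1*52)*(-42) = (45 - 52)*(-42) = -7*(-42) = 294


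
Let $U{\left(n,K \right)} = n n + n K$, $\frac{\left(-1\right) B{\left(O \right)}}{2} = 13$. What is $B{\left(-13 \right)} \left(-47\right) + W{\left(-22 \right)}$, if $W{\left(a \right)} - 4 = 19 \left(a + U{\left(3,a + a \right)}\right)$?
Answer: $-1529$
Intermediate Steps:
$B{\left(O \right)} = -26$ ($B{\left(O \right)} = \left(-2\right) 13 = -26$)
$U{\left(n,K \right)} = n^{2} + K n$
$W{\left(a \right)} = 175 + 133 a$ ($W{\left(a \right)} = 4 + 19 \left(a + 3 \left(\left(a + a\right) + 3\right)\right) = 4 + 19 \left(a + 3 \left(2 a + 3\right)\right) = 4 + 19 \left(a + 3 \left(3 + 2 a\right)\right) = 4 + 19 \left(a + \left(9 + 6 a\right)\right) = 4 + 19 \left(9 + 7 a\right) = 4 + \left(171 + 133 a\right) = 175 + 133 a$)
$B{\left(-13 \right)} \left(-47\right) + W{\left(-22 \right)} = \left(-26\right) \left(-47\right) + \left(175 + 133 \left(-22\right)\right) = 1222 + \left(175 - 2926\right) = 1222 - 2751 = -1529$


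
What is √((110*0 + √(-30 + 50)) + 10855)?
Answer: √(10855 + 2*√5) ≈ 104.21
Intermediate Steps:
√((110*0 + √(-30 + 50)) + 10855) = √((0 + √20) + 10855) = √((0 + 2*√5) + 10855) = √(2*√5 + 10855) = √(10855 + 2*√5)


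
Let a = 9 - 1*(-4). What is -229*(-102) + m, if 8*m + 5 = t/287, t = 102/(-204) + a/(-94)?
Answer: 2520541021/107912 ≈ 23357.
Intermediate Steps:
a = 13 (a = 9 + 4 = 13)
t = -30/47 (t = 102/(-204) + 13/(-94) = 102*(-1/204) + 13*(-1/94) = -½ - 13/94 = -30/47 ≈ -0.63830)
m = -67475/107912 (m = -5/8 + (-30/47/287)/8 = -5/8 + (-30/47*1/287)/8 = -5/8 + (⅛)*(-30/13489) = -5/8 - 15/53956 = -67475/107912 ≈ -0.62528)
-229*(-102) + m = -229*(-102) - 67475/107912 = 23358 - 67475/107912 = 2520541021/107912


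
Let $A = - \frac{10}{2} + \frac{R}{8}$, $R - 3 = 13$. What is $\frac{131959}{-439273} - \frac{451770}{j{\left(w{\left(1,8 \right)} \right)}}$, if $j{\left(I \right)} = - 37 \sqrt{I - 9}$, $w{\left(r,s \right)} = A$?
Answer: $- \frac{131959}{439273} - 2035 i \sqrt{3} \approx -0.3004 - 3524.7 i$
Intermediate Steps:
$R = 16$ ($R = 3 + 13 = 16$)
$A = -3$ ($A = - \frac{10}{2} + \frac{16}{8} = \left(-10\right) \frac{1}{2} + 16 \cdot \frac{1}{8} = -5 + 2 = -3$)
$w{\left(r,s \right)} = -3$
$j{\left(I \right)} = - 37 \sqrt{-9 + I}$
$\frac{131959}{-439273} - \frac{451770}{j{\left(w{\left(1,8 \right)} \right)}} = \frac{131959}{-439273} - \frac{451770}{\left(-37\right) \sqrt{-9 - 3}} = 131959 \left(- \frac{1}{439273}\right) - \frac{451770}{\left(-37\right) \sqrt{-12}} = - \frac{131959}{439273} - \frac{451770}{\left(-37\right) 2 i \sqrt{3}} = - \frac{131959}{439273} - \frac{451770}{\left(-74\right) i \sqrt{3}} = - \frac{131959}{439273} - 451770 \frac{i \sqrt{3}}{222} = - \frac{131959}{439273} - 2035 i \sqrt{3}$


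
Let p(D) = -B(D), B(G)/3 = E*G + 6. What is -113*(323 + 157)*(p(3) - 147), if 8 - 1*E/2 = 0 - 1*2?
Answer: 18712800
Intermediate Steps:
E = 20 (E = 16 - 2*(0 - 1*2) = 16 - 2*(0 - 2) = 16 - 2*(-2) = 16 + 4 = 20)
B(G) = 18 + 60*G (B(G) = 3*(20*G + 6) = 3*(6 + 20*G) = 18 + 60*G)
p(D) = -18 - 60*D (p(D) = -(18 + 60*D) = -18 - 60*D)
-113*(323 + 157)*(p(3) - 147) = -113*(323 + 157)*((-18 - 60*3) - 147) = -54240*((-18 - 180) - 147) = -54240*(-198 - 147) = -54240*(-345) = -113*(-165600) = 18712800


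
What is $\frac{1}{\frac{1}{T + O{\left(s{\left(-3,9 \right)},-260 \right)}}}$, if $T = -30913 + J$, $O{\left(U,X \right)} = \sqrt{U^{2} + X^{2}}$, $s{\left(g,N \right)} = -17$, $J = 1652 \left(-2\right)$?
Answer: $-34217 + \sqrt{67889} \approx -33956.0$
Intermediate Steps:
$J = -3304$
$T = -34217$ ($T = -30913 - 3304 = -34217$)
$\frac{1}{\frac{1}{T + O{\left(s{\left(-3,9 \right)},-260 \right)}}} = \frac{1}{\frac{1}{-34217 + \sqrt{\left(-17\right)^{2} + \left(-260\right)^{2}}}} = \frac{1}{\frac{1}{-34217 + \sqrt{289 + 67600}}} = \frac{1}{\frac{1}{-34217 + \sqrt{67889}}} = -34217 + \sqrt{67889}$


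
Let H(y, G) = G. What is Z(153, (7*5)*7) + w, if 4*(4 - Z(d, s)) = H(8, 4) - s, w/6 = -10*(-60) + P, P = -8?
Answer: 14465/4 ≈ 3616.3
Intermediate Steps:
w = 3552 (w = 6*(-10*(-60) - 8) = 6*(600 - 8) = 6*592 = 3552)
Z(d, s) = 3 + s/4 (Z(d, s) = 4 - (4 - s)/4 = 4 + (-1 + s/4) = 3 + s/4)
Z(153, (7*5)*7) + w = (3 + ((7*5)*7)/4) + 3552 = (3 + (35*7)/4) + 3552 = (3 + (¼)*245) + 3552 = (3 + 245/4) + 3552 = 257/4 + 3552 = 14465/4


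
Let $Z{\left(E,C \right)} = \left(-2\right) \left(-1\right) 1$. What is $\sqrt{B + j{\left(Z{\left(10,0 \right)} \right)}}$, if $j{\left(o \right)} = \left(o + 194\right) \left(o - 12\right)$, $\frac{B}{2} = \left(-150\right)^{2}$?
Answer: $4 \sqrt{2690} \approx 207.46$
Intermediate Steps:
$Z{\left(E,C \right)} = 2$ ($Z{\left(E,C \right)} = 2 \cdot 1 = 2$)
$B = 45000$ ($B = 2 \left(-150\right)^{2} = 2 \cdot 22500 = 45000$)
$j{\left(o \right)} = \left(-12 + o\right) \left(194 + o\right)$ ($j{\left(o \right)} = \left(194 + o\right) \left(-12 + o\right) = \left(-12 + o\right) \left(194 + o\right)$)
$\sqrt{B + j{\left(Z{\left(10,0 \right)} \right)}} = \sqrt{45000 + \left(-2328 + 2^{2} + 182 \cdot 2\right)} = \sqrt{45000 + \left(-2328 + 4 + 364\right)} = \sqrt{45000 - 1960} = \sqrt{43040} = 4 \sqrt{2690}$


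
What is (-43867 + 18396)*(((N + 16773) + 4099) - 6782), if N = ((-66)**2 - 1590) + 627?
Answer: -445309493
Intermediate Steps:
N = 3393 (N = (4356 - 1590) + 627 = 2766 + 627 = 3393)
(-43867 + 18396)*(((N + 16773) + 4099) - 6782) = (-43867 + 18396)*(((3393 + 16773) + 4099) - 6782) = -25471*((20166 + 4099) - 6782) = -25471*(24265 - 6782) = -25471*17483 = -445309493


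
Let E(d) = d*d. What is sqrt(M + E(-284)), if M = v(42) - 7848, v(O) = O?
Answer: 5*sqrt(2914) ≈ 269.91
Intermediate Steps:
E(d) = d**2
M = -7806 (M = 42 - 7848 = -7806)
sqrt(M + E(-284)) = sqrt(-7806 + (-284)**2) = sqrt(-7806 + 80656) = sqrt(72850) = 5*sqrt(2914)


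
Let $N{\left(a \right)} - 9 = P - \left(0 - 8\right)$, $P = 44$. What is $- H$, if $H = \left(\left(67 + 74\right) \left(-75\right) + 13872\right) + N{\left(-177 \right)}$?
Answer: $-3358$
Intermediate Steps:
$N{\left(a \right)} = 61$ ($N{\left(a \right)} = 9 + \left(44 - \left(0 - 8\right)\right) = 9 + \left(44 - -8\right) = 9 + \left(44 + 8\right) = 9 + 52 = 61$)
$H = 3358$ ($H = \left(\left(67 + 74\right) \left(-75\right) + 13872\right) + 61 = \left(141 \left(-75\right) + 13872\right) + 61 = \left(-10575 + 13872\right) + 61 = 3297 + 61 = 3358$)
$- H = \left(-1\right) 3358 = -3358$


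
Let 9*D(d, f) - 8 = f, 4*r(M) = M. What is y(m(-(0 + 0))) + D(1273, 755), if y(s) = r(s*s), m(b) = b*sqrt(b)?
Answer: 763/9 ≈ 84.778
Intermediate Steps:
r(M) = M/4
D(d, f) = 8/9 + f/9
m(b) = b**(3/2)
y(s) = s**2/4 (y(s) = (s*s)/4 = s**2/4)
y(m(-(0 + 0))) + D(1273, 755) = ((-(0 + 0))**(3/2))**2/4 + (8/9 + (1/9)*755) = ((-1*0)**(3/2))**2/4 + (8/9 + 755/9) = (0**(3/2))**2/4 + 763/9 = (1/4)*0**2 + 763/9 = (1/4)*0 + 763/9 = 0 + 763/9 = 763/9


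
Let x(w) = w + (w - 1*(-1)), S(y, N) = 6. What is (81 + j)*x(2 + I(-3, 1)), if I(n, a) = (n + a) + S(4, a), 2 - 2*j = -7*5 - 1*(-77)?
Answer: 793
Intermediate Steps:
j = -20 (j = 1 - (-7*5 - 1*(-77))/2 = 1 - (-35 + 77)/2 = 1 - 1/2*42 = 1 - 21 = -20)
I(n, a) = 6 + a + n (I(n, a) = (n + a) + 6 = (a + n) + 6 = 6 + a + n)
x(w) = 1 + 2*w (x(w) = w + (w + 1) = w + (1 + w) = 1 + 2*w)
(81 + j)*x(2 + I(-3, 1)) = (81 - 20)*(1 + 2*(2 + (6 + 1 - 3))) = 61*(1 + 2*(2 + 4)) = 61*(1 + 2*6) = 61*(1 + 12) = 61*13 = 793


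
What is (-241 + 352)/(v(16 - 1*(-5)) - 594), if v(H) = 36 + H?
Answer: -37/179 ≈ -0.20670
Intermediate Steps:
(-241 + 352)/(v(16 - 1*(-5)) - 594) = (-241 + 352)/((36 + (16 - 1*(-5))) - 594) = 111/((36 + (16 + 5)) - 594) = 111/((36 + 21) - 594) = 111/(57 - 594) = 111/(-537) = 111*(-1/537) = -37/179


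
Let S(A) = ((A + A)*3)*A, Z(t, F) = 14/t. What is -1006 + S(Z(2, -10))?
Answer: -712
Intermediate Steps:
S(A) = 6*A² (S(A) = ((2*A)*3)*A = (6*A)*A = 6*A²)
-1006 + S(Z(2, -10)) = -1006 + 6*(14/2)² = -1006 + 6*(14*(½))² = -1006 + 6*7² = -1006 + 6*49 = -1006 + 294 = -712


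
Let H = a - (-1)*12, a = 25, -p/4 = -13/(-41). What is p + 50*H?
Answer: 75798/41 ≈ 1848.7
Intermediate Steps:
p = -52/41 (p = -(-52)/(-41) = -(-52)*(-1)/41 = -4*13/41 = -52/41 ≈ -1.2683)
H = 37 (H = 25 - (-1)*12 = 25 - 1*(-12) = 25 + 12 = 37)
p + 50*H = -52/41 + 50*37 = -52/41 + 1850 = 75798/41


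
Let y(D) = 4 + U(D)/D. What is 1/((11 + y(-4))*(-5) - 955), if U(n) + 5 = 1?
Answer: -1/1035 ≈ -0.00096618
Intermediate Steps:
U(n) = -4 (U(n) = -5 + 1 = -4)
y(D) = 4 - 4/D
1/((11 + y(-4))*(-5) - 955) = 1/((11 + (4 - 4/(-4)))*(-5) - 955) = 1/((11 + (4 - 4*(-¼)))*(-5) - 955) = 1/((11 + (4 + 1))*(-5) - 955) = 1/((11 + 5)*(-5) - 955) = 1/(16*(-5) - 955) = 1/(-80 - 955) = 1/(-1035) = -1/1035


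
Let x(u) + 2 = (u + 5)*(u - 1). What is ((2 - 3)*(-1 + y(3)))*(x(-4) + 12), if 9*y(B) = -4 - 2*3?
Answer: 95/9 ≈ 10.556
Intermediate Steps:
y(B) = -10/9 (y(B) = (-4 - 2*3)/9 = (-4 - 6)/9 = (⅑)*(-10) = -10/9)
x(u) = -2 + (-1 + u)*(5 + u) (x(u) = -2 + (u + 5)*(u - 1) = -2 + (5 + u)*(-1 + u) = -2 + (-1 + u)*(5 + u))
((2 - 3)*(-1 + y(3)))*(x(-4) + 12) = ((2 - 3)*(-1 - 10/9))*((-7 + (-4)² + 4*(-4)) + 12) = (-1*(-19/9))*((-7 + 16 - 16) + 12) = 19*(-7 + 12)/9 = (19/9)*5 = 95/9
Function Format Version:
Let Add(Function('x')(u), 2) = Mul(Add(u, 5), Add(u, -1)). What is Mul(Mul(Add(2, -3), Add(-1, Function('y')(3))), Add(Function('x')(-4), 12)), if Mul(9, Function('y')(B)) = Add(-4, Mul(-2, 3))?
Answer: Rational(95, 9) ≈ 10.556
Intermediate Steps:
Function('y')(B) = Rational(-10, 9) (Function('y')(B) = Mul(Rational(1, 9), Add(-4, Mul(-2, 3))) = Mul(Rational(1, 9), Add(-4, -6)) = Mul(Rational(1, 9), -10) = Rational(-10, 9))
Function('x')(u) = Add(-2, Mul(Add(-1, u), Add(5, u))) (Function('x')(u) = Add(-2, Mul(Add(u, 5), Add(u, -1))) = Add(-2, Mul(Add(5, u), Add(-1, u))) = Add(-2, Mul(Add(-1, u), Add(5, u))))
Mul(Mul(Add(2, -3), Add(-1, Function('y')(3))), Add(Function('x')(-4), 12)) = Mul(Mul(Add(2, -3), Add(-1, Rational(-10, 9))), Add(Add(-7, Pow(-4, 2), Mul(4, -4)), 12)) = Mul(Mul(-1, Rational(-19, 9)), Add(Add(-7, 16, -16), 12)) = Mul(Rational(19, 9), Add(-7, 12)) = Mul(Rational(19, 9), 5) = Rational(95, 9)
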